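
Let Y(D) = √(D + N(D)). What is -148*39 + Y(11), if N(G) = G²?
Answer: -5772 + 2*√33 ≈ -5760.5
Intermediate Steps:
Y(D) = √(D + D²)
-148*39 + Y(11) = -148*39 + √(11*(1 + 11)) = -5772 + √(11*12) = -5772 + √132 = -5772 + 2*√33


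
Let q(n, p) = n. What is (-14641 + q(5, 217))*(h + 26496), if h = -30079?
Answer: 52440788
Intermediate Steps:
(-14641 + q(5, 217))*(h + 26496) = (-14641 + 5)*(-30079 + 26496) = -14636*(-3583) = 52440788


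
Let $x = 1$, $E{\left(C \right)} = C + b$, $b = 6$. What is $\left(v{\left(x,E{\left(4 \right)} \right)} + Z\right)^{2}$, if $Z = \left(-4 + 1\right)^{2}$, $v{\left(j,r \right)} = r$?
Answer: $361$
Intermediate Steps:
$E{\left(C \right)} = 6 + C$ ($E{\left(C \right)} = C + 6 = 6 + C$)
$Z = 9$ ($Z = \left(-3\right)^{2} = 9$)
$\left(v{\left(x,E{\left(4 \right)} \right)} + Z\right)^{2} = \left(\left(6 + 4\right) + 9\right)^{2} = \left(10 + 9\right)^{2} = 19^{2} = 361$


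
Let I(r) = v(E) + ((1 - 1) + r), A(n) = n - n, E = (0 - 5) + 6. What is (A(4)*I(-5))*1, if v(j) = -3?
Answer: 0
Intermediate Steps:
E = 1 (E = -5 + 6 = 1)
A(n) = 0
I(r) = -3 + r (I(r) = -3 + ((1 - 1) + r) = -3 + (0 + r) = -3 + r)
(A(4)*I(-5))*1 = (0*(-3 - 5))*1 = (0*(-8))*1 = 0*1 = 0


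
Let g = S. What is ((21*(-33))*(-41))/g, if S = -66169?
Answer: -28413/66169 ≈ -0.42940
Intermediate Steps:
g = -66169
((21*(-33))*(-41))/g = ((21*(-33))*(-41))/(-66169) = -693*(-41)*(-1/66169) = 28413*(-1/66169) = -28413/66169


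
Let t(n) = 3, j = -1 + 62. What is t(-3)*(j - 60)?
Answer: 3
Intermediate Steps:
j = 61
t(-3)*(j - 60) = 3*(61 - 60) = 3*1 = 3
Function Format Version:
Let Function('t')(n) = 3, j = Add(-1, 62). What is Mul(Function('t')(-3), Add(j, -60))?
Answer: 3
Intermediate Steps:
j = 61
Mul(Function('t')(-3), Add(j, -60)) = Mul(3, Add(61, -60)) = Mul(3, 1) = 3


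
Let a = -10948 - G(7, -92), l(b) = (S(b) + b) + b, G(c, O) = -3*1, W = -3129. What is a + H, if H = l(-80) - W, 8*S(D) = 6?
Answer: -31901/4 ≈ -7975.3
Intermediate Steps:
S(D) = 3/4 (S(D) = (1/8)*6 = 3/4)
G(c, O) = -3
l(b) = 3/4 + 2*b (l(b) = (3/4 + b) + b = 3/4 + 2*b)
H = 11879/4 (H = (3/4 + 2*(-80)) - 1*(-3129) = (3/4 - 160) + 3129 = -637/4 + 3129 = 11879/4 ≈ 2969.8)
a = -10945 (a = -10948 - 1*(-3) = -10948 + 3 = -10945)
a + H = -10945 + 11879/4 = -31901/4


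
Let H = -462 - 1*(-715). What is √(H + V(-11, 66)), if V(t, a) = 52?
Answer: √305 ≈ 17.464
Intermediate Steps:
H = 253 (H = -462 + 715 = 253)
√(H + V(-11, 66)) = √(253 + 52) = √305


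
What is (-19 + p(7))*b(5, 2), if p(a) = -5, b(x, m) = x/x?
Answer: -24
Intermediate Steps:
b(x, m) = 1
(-19 + p(7))*b(5, 2) = (-19 - 5)*1 = -24*1 = -24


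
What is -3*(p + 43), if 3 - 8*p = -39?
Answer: -579/4 ≈ -144.75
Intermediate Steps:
p = 21/4 (p = 3/8 - ⅛*(-39) = 3/8 + 39/8 = 21/4 ≈ 5.2500)
-3*(p + 43) = -3*(21/4 + 43) = -3*193/4 = -579/4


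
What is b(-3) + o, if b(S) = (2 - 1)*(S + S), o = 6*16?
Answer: 90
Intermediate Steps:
o = 96
b(S) = 2*S (b(S) = 1*(2*S) = 2*S)
b(-3) + o = 2*(-3) + 96 = -6 + 96 = 90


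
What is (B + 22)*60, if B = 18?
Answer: 2400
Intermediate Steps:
(B + 22)*60 = (18 + 22)*60 = 40*60 = 2400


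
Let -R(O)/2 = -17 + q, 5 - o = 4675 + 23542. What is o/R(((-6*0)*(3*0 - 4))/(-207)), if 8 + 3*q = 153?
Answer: 21159/47 ≈ 450.19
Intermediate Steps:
q = 145/3 (q = -8/3 + (⅓)*153 = -8/3 + 51 = 145/3 ≈ 48.333)
o = -28212 (o = 5 - (4675 + 23542) = 5 - 1*28217 = 5 - 28217 = -28212)
R(O) = -188/3 (R(O) = -2*(-17 + 145/3) = -2*94/3 = -188/3)
o/R(((-6*0)*(3*0 - 4))/(-207)) = -28212/(-188/3) = -28212*(-3/188) = 21159/47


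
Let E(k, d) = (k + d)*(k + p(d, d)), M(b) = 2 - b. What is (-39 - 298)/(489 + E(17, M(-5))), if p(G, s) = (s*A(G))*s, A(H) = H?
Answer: -337/9129 ≈ -0.036915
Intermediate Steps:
p(G, s) = G*s² (p(G, s) = (s*G)*s = (G*s)*s = G*s²)
E(k, d) = (d + k)*(k + d³) (E(k, d) = (k + d)*(k + d*d²) = (d + k)*(k + d³))
(-39 - 298)/(489 + E(17, M(-5))) = (-39 - 298)/(489 + ((2 - 1*(-5))⁴ + 17² + (2 - 1*(-5))*17 + 17*(2 - 1*(-5))³)) = -337/(489 + ((2 + 5)⁴ + 289 + (2 + 5)*17 + 17*(2 + 5)³)) = -337/(489 + (7⁴ + 289 + 7*17 + 17*7³)) = -337/(489 + (2401 + 289 + 119 + 17*343)) = -337/(489 + (2401 + 289 + 119 + 5831)) = -337/(489 + 8640) = -337/9129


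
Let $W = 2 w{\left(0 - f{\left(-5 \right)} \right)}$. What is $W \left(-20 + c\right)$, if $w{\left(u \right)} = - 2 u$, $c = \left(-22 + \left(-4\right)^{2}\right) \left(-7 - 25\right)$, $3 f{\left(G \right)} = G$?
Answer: $- \frac{3440}{3} \approx -1146.7$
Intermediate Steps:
$f{\left(G \right)} = \frac{G}{3}$
$c = 192$ ($c = \left(-22 + 16\right) \left(-32\right) = \left(-6\right) \left(-32\right) = 192$)
$W = - \frac{20}{3}$ ($W = 2 \left(- 2 \left(0 - \frac{1}{3} \left(-5\right)\right)\right) = 2 \left(- 2 \left(0 - - \frac{5}{3}\right)\right) = 2 \left(- 2 \left(0 + \frac{5}{3}\right)\right) = 2 \left(\left(-2\right) \frac{5}{3}\right) = 2 \left(- \frac{10}{3}\right) = - \frac{20}{3} \approx -6.6667$)
$W \left(-20 + c\right) = - \frac{20 \left(-20 + 192\right)}{3} = \left(- \frac{20}{3}\right) 172 = - \frac{3440}{3}$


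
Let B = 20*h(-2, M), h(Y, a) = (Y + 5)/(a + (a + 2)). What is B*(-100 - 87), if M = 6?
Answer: -5610/7 ≈ -801.43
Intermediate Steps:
h(Y, a) = (5 + Y)/(2 + 2*a) (h(Y, a) = (5 + Y)/(a + (2 + a)) = (5 + Y)/(2 + 2*a))
B = 30/7 (B = 20*((5 - 2)/(2*(1 + 6))) = 20*((1/2)*3/7) = 20*((1/2)*(1/7)*3) = 20*(3/14) = 30/7 ≈ 4.2857)
B*(-100 - 87) = 30*(-100 - 87)/7 = (30/7)*(-187) = -5610/7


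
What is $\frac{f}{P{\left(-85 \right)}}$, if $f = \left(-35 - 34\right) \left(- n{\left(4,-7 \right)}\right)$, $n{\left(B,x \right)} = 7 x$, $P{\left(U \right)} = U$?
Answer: $\frac{3381}{85} \approx 39.776$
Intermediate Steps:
$f = -3381$ ($f = \left(-35 - 34\right) \left(- 7 \left(-7\right)\right) = - 69 \left(\left(-1\right) \left(-49\right)\right) = \left(-69\right) 49 = -3381$)
$\frac{f}{P{\left(-85 \right)}} = - \frac{3381}{-85} = \left(-3381\right) \left(- \frac{1}{85}\right) = \frac{3381}{85}$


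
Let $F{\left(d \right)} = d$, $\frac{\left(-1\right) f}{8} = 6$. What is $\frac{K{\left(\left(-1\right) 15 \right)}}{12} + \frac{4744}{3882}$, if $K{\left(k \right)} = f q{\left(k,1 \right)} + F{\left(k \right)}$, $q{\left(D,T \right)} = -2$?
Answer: $\frac{61895}{7764} \approx 7.9721$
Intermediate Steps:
$f = -48$ ($f = \left(-8\right) 6 = -48$)
$K{\left(k \right)} = 96 + k$ ($K{\left(k \right)} = \left(-48\right) \left(-2\right) + k = 96 + k$)
$\frac{K{\left(\left(-1\right) 15 \right)}}{12} + \frac{4744}{3882} = \frac{96 - 15}{12} + \frac{4744}{3882} = \left(96 - 15\right) \frac{1}{12} + 4744 \cdot \frac{1}{3882} = 81 \cdot \frac{1}{12} + \frac{2372}{1941} = \frac{27}{4} + \frac{2372}{1941} = \frac{61895}{7764}$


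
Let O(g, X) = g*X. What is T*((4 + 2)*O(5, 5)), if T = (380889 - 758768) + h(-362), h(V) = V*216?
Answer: -68410650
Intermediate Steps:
h(V) = 216*V
O(g, X) = X*g
T = -456071 (T = (380889 - 758768) + 216*(-362) = -377879 - 78192 = -456071)
T*((4 + 2)*O(5, 5)) = -456071*(4 + 2)*5*5 = -2736426*25 = -456071*150 = -68410650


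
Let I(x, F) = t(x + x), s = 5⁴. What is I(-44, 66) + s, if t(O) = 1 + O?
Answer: 538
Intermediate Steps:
s = 625
I(x, F) = 1 + 2*x (I(x, F) = 1 + (x + x) = 1 + 2*x)
I(-44, 66) + s = (1 + 2*(-44)) + 625 = (1 - 88) + 625 = -87 + 625 = 538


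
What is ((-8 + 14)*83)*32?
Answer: 15936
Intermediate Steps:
((-8 + 14)*83)*32 = (6*83)*32 = 498*32 = 15936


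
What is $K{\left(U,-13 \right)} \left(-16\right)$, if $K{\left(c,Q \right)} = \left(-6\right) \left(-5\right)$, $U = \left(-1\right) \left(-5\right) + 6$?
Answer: $-480$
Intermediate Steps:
$U = 11$ ($U = 5 + 6 = 11$)
$K{\left(c,Q \right)} = 30$
$K{\left(U,-13 \right)} \left(-16\right) = 30 \left(-16\right) = -480$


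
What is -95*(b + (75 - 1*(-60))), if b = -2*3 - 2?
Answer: -12065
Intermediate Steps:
b = -8 (b = -6 - 2 = -8)
-95*(b + (75 - 1*(-60))) = -95*(-8 + (75 - 1*(-60))) = -95*(-8 + (75 + 60)) = -95*(-8 + 135) = -95*127 = -12065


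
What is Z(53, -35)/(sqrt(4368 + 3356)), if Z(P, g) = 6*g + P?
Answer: -157*sqrt(1931)/3862 ≈ -1.7864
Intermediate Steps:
Z(P, g) = P + 6*g
Z(53, -35)/(sqrt(4368 + 3356)) = (53 + 6*(-35))/(sqrt(4368 + 3356)) = (53 - 210)/(sqrt(7724)) = -157*sqrt(1931)/3862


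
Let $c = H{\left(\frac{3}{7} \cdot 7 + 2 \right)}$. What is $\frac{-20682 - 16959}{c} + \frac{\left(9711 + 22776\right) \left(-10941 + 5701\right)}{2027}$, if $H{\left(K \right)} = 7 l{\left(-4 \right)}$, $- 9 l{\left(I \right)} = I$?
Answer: $- \frac{5453177403}{56756} \approx -96081.0$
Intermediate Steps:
$l{\left(I \right)} = - \frac{I}{9}$
$H{\left(K \right)} = \frac{28}{9}$ ($H{\left(K \right)} = 7 \left(\left(- \frac{1}{9}\right) \left(-4\right)\right) = 7 \cdot \frac{4}{9} = \frac{28}{9}$)
$c = \frac{28}{9} \approx 3.1111$
$\frac{-20682 - 16959}{c} + \frac{\left(9711 + 22776\right) \left(-10941 + 5701\right)}{2027} = \frac{-20682 - 16959}{\frac{28}{9}} + \frac{\left(9711 + 22776\right) \left(-10941 + 5701\right)}{2027} = \left(-20682 - 16959\right) \frac{9}{28} + 32487 \left(-5240\right) \frac{1}{2027} = \left(-37641\right) \frac{9}{28} - \frac{170231880}{2027} = - \frac{338769}{28} - \frac{170231880}{2027} = - \frac{5453177403}{56756}$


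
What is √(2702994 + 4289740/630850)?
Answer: 2*√2689294710674110/63085 ≈ 1644.1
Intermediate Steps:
√(2702994 + 4289740/630850) = √(2702994 + 4289740*(1/630850)) = √(2702994 + 428974/63085) = √(170518805464/63085) = 2*√2689294710674110/63085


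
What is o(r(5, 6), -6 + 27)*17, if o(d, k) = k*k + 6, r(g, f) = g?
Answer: 7599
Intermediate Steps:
o(d, k) = 6 + k² (o(d, k) = k² + 6 = 6 + k²)
o(r(5, 6), -6 + 27)*17 = (6 + (-6 + 27)²)*17 = (6 + 21²)*17 = (6 + 441)*17 = 447*17 = 7599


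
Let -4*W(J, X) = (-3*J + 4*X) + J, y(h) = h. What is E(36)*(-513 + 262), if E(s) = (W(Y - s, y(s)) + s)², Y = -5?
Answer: -421931/4 ≈ -1.0548e+5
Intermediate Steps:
W(J, X) = J/2 - X (W(J, X) = -((-3*J + 4*X) + J)/4 = -(-2*J + 4*X)/4 = J/2 - X)
E(s) = (-5/2 - s/2)² (E(s) = (((-5 - s)/2 - s) + s)² = (((-5/2 - s/2) - s) + s)² = ((-5/2 - 3*s/2) + s)² = (-5/2 - s/2)²)
E(36)*(-513 + 262) = ((5 + 36)²/4)*(-513 + 262) = ((¼)*41²)*(-251) = ((¼)*1681)*(-251) = (1681/4)*(-251) = -421931/4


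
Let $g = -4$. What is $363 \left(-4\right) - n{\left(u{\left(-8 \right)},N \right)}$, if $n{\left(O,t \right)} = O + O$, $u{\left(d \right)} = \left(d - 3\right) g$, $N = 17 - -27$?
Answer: $-1540$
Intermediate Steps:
$N = 44$ ($N = 17 + 27 = 44$)
$u{\left(d \right)} = 12 - 4 d$ ($u{\left(d \right)} = \left(d - 3\right) \left(-4\right) = \left(-3 + d\right) \left(-4\right) = 12 - 4 d$)
$n{\left(O,t \right)} = 2 O$
$363 \left(-4\right) - n{\left(u{\left(-8 \right)},N \right)} = 363 \left(-4\right) - 2 \left(12 - -32\right) = -1452 - 2 \left(12 + 32\right) = -1452 - 2 \cdot 44 = -1452 - 88 = -1540$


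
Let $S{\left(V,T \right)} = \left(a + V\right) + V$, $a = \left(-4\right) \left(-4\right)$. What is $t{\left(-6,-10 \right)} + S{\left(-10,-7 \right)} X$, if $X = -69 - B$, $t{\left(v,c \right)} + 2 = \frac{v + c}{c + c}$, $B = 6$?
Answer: $\frac{1494}{5} \approx 298.8$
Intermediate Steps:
$a = 16$
$S{\left(V,T \right)} = 16 + 2 V$ ($S{\left(V,T \right)} = \left(16 + V\right) + V = 16 + 2 V$)
$t{\left(v,c \right)} = -2 + \frac{c + v}{2 c}$ ($t{\left(v,c \right)} = -2 + \frac{v + c}{c + c} = -2 + \frac{c + v}{2 c}$)
$X = -75$ ($X = -69 - 6 = -75$)
$t{\left(-6,-10 \right)} + S{\left(-10,-7 \right)} X = \frac{-6 - -30}{2 \left(-10\right)} + \left(16 + 2 \left(-10\right)\right) \left(-75\right) = \frac{1}{2} \left(- \frac{1}{10}\right) \left(-6 + 30\right) + \left(16 - 20\right) \left(-75\right) = \frac{1}{2} \left(- \frac{1}{10}\right) 24 - -300 = - \frac{6}{5} + 300 = \frac{1494}{5}$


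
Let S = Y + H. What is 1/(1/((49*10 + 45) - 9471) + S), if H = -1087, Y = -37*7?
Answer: -8936/12027857 ≈ -0.00074294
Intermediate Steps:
Y = -259
S = -1346 (S = -259 - 1087 = -1346)
1/(1/((49*10 + 45) - 9471) + S) = 1/(1/((49*10 + 45) - 9471) - 1346) = 1/(1/((490 + 45) - 9471) - 1346) = 1/(1/(535 - 9471) - 1346) = 1/(1/(-8936) - 1346) = 1/(-1/8936 - 1346) = 1/(-12027857/8936) = -8936/12027857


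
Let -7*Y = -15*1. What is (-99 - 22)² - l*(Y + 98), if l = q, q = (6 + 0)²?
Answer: 77251/7 ≈ 11036.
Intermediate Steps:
Y = 15/7 (Y = -(-15)/7 = -⅐*(-15) = 15/7 ≈ 2.1429)
q = 36 (q = 6² = 36)
l = 36
(-99 - 22)² - l*(Y + 98) = (-99 - 22)² - 36*(15/7 + 98) = (-121)² - 36*701/7 = 14641 - 1*25236/7 = 14641 - 25236/7 = 77251/7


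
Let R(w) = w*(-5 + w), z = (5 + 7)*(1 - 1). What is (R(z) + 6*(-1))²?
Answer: 36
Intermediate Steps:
z = 0 (z = 12*0 = 0)
(R(z) + 6*(-1))² = (0*(-5 + 0) + 6*(-1))² = (0*(-5) - 6)² = (0 - 6)² = (-6)² = 36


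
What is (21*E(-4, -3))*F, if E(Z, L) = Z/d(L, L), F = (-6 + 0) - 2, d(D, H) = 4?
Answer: 168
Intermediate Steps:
F = -8 (F = -6 - 2 = -8)
E(Z, L) = Z/4
(21*E(-4, -3))*F = (21*((¼)*(-4)))*(-8) = (21*(-1))*(-8) = -21*(-8) = 168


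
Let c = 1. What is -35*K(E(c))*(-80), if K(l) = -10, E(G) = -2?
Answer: -28000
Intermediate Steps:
-35*K(E(c))*(-80) = -35*(-10)*(-80) = 350*(-80) = -28000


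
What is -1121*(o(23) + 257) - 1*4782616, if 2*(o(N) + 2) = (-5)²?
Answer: -10164967/2 ≈ -5.0825e+6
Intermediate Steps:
o(N) = 21/2 (o(N) = -2 + (½)*(-5)² = -2 + (½)*25 = -2 + 25/2 = 21/2)
-1121*(o(23) + 257) - 1*4782616 = -1121*(21/2 + 257) - 1*4782616 = -1121*535/2 - 4782616 = -599735/2 - 4782616 = -10164967/2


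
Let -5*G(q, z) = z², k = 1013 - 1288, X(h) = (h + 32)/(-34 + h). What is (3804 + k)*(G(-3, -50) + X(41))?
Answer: -12093883/7 ≈ -1.7277e+6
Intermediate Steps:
X(h) = (32 + h)/(-34 + h)
k = -275
G(q, z) = -z²/5
(3804 + k)*(G(-3, -50) + X(41)) = (3804 - 275)*(-⅕*(-50)² + (32 + 41)/(-34 + 41)) = 3529*(-⅕*2500 + 73/7) = 3529*(-500 + (⅐)*73) = 3529*(-500 + 73/7) = 3529*(-3427/7) = -12093883/7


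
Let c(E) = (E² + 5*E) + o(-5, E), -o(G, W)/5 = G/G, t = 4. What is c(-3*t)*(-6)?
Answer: -474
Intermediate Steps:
o(G, W) = -5 (o(G, W) = -5*G/G = -5*1 = -5)
c(E) = -5 + E² + 5*E (c(E) = (E² + 5*E) - 5 = -5 + E² + 5*E)
c(-3*t)*(-6) = (-5 + (-3*4)² + 5*(-3*4))*(-6) = (-5 + (-12)² + 5*(-12))*(-6) = (-5 + 144 - 60)*(-6) = 79*(-6) = -474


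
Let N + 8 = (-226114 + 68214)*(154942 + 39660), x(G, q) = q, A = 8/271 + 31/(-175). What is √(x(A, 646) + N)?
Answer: I*√30727655162 ≈ 1.7529e+5*I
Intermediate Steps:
A = -7001/47425 (A = 8*(1/271) + 31*(-1/175) = 8/271 - 31/175 = -7001/47425 ≈ -0.14762)
N = -30727655808 (N = -8 + (-226114 + 68214)*(154942 + 39660) = -8 - 157900*194602 = -8 - 30727655800 = -30727655808)
√(x(A, 646) + N) = √(646 - 30727655808) = √(-30727655162) = I*√30727655162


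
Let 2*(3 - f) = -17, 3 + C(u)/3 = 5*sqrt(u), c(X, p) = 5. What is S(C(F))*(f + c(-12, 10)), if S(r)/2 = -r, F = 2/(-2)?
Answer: 297 - 495*I ≈ 297.0 - 495.0*I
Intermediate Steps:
F = -1 (F = 2*(-1/2) = -1)
C(u) = -9 + 15*sqrt(u) (C(u) = -9 + 3*(5*sqrt(u)) = -9 + 15*sqrt(u))
f = 23/2 (f = 3 - 1/2*(-17) = 3 + 17/2 = 23/2 ≈ 11.500)
S(r) = -2*r (S(r) = 2*(-r) = -2*r)
S(C(F))*(f + c(-12, 10)) = (-2*(-9 + 15*sqrt(-1)))*(23/2 + 5) = -2*(-9 + 15*I)*(33/2) = (18 - 30*I)*(33/2) = 297 - 495*I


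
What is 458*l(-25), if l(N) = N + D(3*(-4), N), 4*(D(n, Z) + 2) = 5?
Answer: -23587/2 ≈ -11794.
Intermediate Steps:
D(n, Z) = -¾ (D(n, Z) = -2 + (¼)*5 = -2 + 5/4 = -¾)
l(N) = -¾ + N (l(N) = N - ¾ = -¾ + N)
458*l(-25) = 458*(-¾ - 25) = 458*(-103/4) = -23587/2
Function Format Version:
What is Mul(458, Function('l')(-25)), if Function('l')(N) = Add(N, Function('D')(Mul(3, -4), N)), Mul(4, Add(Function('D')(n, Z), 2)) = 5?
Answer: Rational(-23587, 2) ≈ -11794.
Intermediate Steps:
Function('D')(n, Z) = Rational(-3, 4) (Function('D')(n, Z) = Add(-2, Mul(Rational(1, 4), 5)) = Add(-2, Rational(5, 4)) = Rational(-3, 4))
Function('l')(N) = Add(Rational(-3, 4), N) (Function('l')(N) = Add(N, Rational(-3, 4)) = Add(Rational(-3, 4), N))
Mul(458, Function('l')(-25)) = Mul(458, Add(Rational(-3, 4), -25)) = Mul(458, Rational(-103, 4)) = Rational(-23587, 2)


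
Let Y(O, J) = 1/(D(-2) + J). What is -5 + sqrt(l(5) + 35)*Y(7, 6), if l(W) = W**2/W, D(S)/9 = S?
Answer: -5 - sqrt(10)/6 ≈ -5.5270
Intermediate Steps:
D(S) = 9*S
l(W) = W
Y(O, J) = 1/(-18 + J) (Y(O, J) = 1/(9*(-2) + J) = 1/(-18 + J))
-5 + sqrt(l(5) + 35)*Y(7, 6) = -5 + sqrt(5 + 35)/(-18 + 6) = -5 + sqrt(40)/(-12) = -5 + (2*sqrt(10))*(-1/12) = -5 - sqrt(10)/6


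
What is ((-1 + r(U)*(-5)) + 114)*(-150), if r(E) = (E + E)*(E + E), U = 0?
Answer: -16950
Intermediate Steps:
r(E) = 4*E² (r(E) = (2*E)*(2*E) = 4*E²)
((-1 + r(U)*(-5)) + 114)*(-150) = ((-1 + (4*0²)*(-5)) + 114)*(-150) = ((-1 + (4*0)*(-5)) + 114)*(-150) = ((-1 + 0*(-5)) + 114)*(-150) = ((-1 + 0) + 114)*(-150) = (-1 + 114)*(-150) = 113*(-150) = -16950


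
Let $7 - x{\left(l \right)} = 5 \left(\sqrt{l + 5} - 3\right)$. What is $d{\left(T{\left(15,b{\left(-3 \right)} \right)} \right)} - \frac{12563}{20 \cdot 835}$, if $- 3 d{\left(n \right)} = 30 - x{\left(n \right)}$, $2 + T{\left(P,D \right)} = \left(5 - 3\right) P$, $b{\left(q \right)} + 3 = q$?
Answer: $- \frac{171289}{50100} - \frac{5 \sqrt{33}}{3} \approx -12.993$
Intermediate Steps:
$b{\left(q \right)} = -3 + q$
$x{\left(l \right)} = 22 - 5 \sqrt{5 + l}$ ($x{\left(l \right)} = 7 - 5 \left(\sqrt{l + 5} - 3\right) = 7 - 5 \left(\sqrt{5 + l} - 3\right) = 7 - 5 \left(-3 + \sqrt{5 + l}\right) = 7 - \left(-15 + 5 \sqrt{5 + l}\right) = 22 - 5 \sqrt{5 + l}$)
$T{\left(P,D \right)} = -2 + 2 P$ ($T{\left(P,D \right)} = -2 + \left(5 - 3\right) P = -2 + 2 P$)
$d{\left(n \right)} = - \frac{8}{3} - \frac{5 \sqrt{5 + n}}{3}$ ($d{\left(n \right)} = - \frac{30 - \left(22 - 5 \sqrt{5 + n}\right)}{3} = - \frac{30 + \left(-22 + 5 \sqrt{5 + n}\right)}{3} = - \frac{8 + 5 \sqrt{5 + n}}{3} = - \frac{8}{3} - \frac{5 \sqrt{5 + n}}{3}$)
$d{\left(T{\left(15,b{\left(-3 \right)} \right)} \right)} - \frac{12563}{20 \cdot 835} = \left(- \frac{8}{3} - \frac{5 \sqrt{5 + \left(-2 + 2 \cdot 15\right)}}{3}\right) - \frac{12563}{20 \cdot 835} = \left(- \frac{8}{3} - \frac{5 \sqrt{5 + \left(-2 + 30\right)}}{3}\right) - \frac{12563}{16700} = \left(- \frac{8}{3} - \frac{5 \sqrt{5 + 28}}{3}\right) - \frac{12563}{16700} = \left(- \frac{8}{3} - \frac{5 \sqrt{33}}{3}\right) - \frac{12563}{16700} = - \frac{171289}{50100} - \frac{5 \sqrt{33}}{3}$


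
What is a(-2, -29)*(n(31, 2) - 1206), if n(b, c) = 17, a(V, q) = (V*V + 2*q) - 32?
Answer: 102254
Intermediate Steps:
a(V, q) = -32 + V² + 2*q (a(V, q) = (V² + 2*q) - 32 = -32 + V² + 2*q)
a(-2, -29)*(n(31, 2) - 1206) = (-32 + (-2)² + 2*(-29))*(17 - 1206) = (-32 + 4 - 58)*(-1189) = -86*(-1189) = 102254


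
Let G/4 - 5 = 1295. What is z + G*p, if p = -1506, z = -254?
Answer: -7831454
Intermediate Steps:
G = 5200 (G = 20 + 4*1295 = 20 + 5180 = 5200)
z + G*p = -254 + 5200*(-1506) = -254 - 7831200 = -7831454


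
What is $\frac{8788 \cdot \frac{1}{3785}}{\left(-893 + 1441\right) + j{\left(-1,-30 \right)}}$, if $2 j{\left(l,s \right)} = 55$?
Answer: $\frac{17576}{4356535} \approx 0.0040344$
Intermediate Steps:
$j{\left(l,s \right)} = \frac{55}{2}$ ($j{\left(l,s \right)} = \frac{1}{2} \cdot 55 = \frac{55}{2}$)
$\frac{8788 \cdot \frac{1}{3785}}{\left(-893 + 1441\right) + j{\left(-1,-30 \right)}} = \frac{8788 \cdot \frac{1}{3785}}{\left(-893 + 1441\right) + \frac{55}{2}} = \frac{8788 \cdot \frac{1}{3785}}{548 + \frac{55}{2}} = \frac{8788}{3785 \cdot \frac{1151}{2}} = \frac{8788}{3785} \cdot \frac{2}{1151} = \frac{17576}{4356535}$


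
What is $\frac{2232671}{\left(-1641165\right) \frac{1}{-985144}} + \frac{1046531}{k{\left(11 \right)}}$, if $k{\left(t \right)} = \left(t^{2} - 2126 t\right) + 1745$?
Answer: $\frac{9466314994131973}{7063574160} \approx 1.3402 \cdot 10^{6}$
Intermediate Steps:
$k{\left(t \right)} = 1745 + t^{2} - 2126 t$
$\frac{2232671}{\left(-1641165\right) \frac{1}{-985144}} + \frac{1046531}{k{\left(11 \right)}} = \frac{2232671}{\left(-1641165\right) \frac{1}{-985144}} + \frac{1046531}{1745 + 11^{2} - 23386} = \frac{2232671}{\left(-1641165\right) \left(- \frac{1}{985144}\right)} + \frac{1046531}{1745 + 121 - 23386} = \frac{2232671}{\frac{1641165}{985144}} + \frac{1046531}{-21520} = 2232671 \cdot \frac{985144}{1641165} + 1046531 \left(- \frac{1}{21520}\right) = \frac{2199502439624}{1641165} - \frac{1046531}{21520} = \frac{9466314994131973}{7063574160}$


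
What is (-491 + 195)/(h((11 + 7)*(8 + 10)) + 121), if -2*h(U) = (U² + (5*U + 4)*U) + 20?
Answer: 296/315465 ≈ 0.00093830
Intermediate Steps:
h(U) = -10 - U²/2 - U*(4 + 5*U)/2 (h(U) = -((U² + (5*U + 4)*U) + 20)/2 = -((U² + (4 + 5*U)*U) + 20)/2 = -((U² + U*(4 + 5*U)) + 20)/2 = -(20 + U² + U*(4 + 5*U))/2 = -10 - U²/2 - U*(4 + 5*U)/2)
(-491 + 195)/(h((11 + 7)*(8 + 10)) + 121) = (-491 + 195)/((-10 - 3*(8 + 10)²*(11 + 7)² - 2*(11 + 7)*(8 + 10)) + 121) = -296/((-10 - 3*(18*18)² - 36*18) + 121) = -296/((-10 - 3*324² - 2*324) + 121) = -296/((-10 - 3*104976 - 648) + 121) = -296/((-10 - 314928 - 648) + 121) = -296/(-315586 + 121) = -296/(-315465) = -296*(-1/315465) = 296/315465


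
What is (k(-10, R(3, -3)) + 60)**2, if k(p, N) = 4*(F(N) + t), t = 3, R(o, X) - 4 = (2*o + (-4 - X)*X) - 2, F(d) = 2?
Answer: 6400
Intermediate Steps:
R(o, X) = 2 + 2*o + X*(-4 - X) (R(o, X) = 4 + ((2*o + (-4 - X)*X) - 2) = 4 + ((2*o + X*(-4 - X)) - 2) = 4 + (-2 + 2*o + X*(-4 - X)) = 2 + 2*o + X*(-4 - X))
k(p, N) = 20 (k(p, N) = 4*(2 + 3) = 4*5 = 20)
(k(-10, R(3, -3)) + 60)**2 = (20 + 60)**2 = 80**2 = 6400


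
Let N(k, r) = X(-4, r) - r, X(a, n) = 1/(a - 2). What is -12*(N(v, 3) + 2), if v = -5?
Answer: 14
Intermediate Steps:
X(a, n) = 1/(-2 + a)
N(k, r) = -1/6 - r (N(k, r) = 1/(-2 - 4) - r = 1/(-6) - r = -1/6 - r)
-12*(N(v, 3) + 2) = -12*((-1/6 - 1*3) + 2) = -12*((-1/6 - 3) + 2) = -12*(-19/6 + 2) = -12*(-7/6) = 14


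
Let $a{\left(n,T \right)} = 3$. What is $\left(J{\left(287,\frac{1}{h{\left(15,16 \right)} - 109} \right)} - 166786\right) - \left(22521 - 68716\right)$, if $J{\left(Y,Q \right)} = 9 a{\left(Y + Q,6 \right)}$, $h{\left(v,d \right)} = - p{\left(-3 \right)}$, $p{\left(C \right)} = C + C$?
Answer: $-120564$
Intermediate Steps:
$p{\left(C \right)} = 2 C$
$h{\left(v,d \right)} = 6$ ($h{\left(v,d \right)} = - 2 \left(-3\right) = \left(-1\right) \left(-6\right) = 6$)
$J{\left(Y,Q \right)} = 27$ ($J{\left(Y,Q \right)} = 9 \cdot 3 = 27$)
$\left(J{\left(287,\frac{1}{h{\left(15,16 \right)} - 109} \right)} - 166786\right) - \left(22521 - 68716\right) = \left(27 - 166786\right) - \left(22521 - 68716\right) = -166759 - -46195 = -166759 + 46195 = -120564$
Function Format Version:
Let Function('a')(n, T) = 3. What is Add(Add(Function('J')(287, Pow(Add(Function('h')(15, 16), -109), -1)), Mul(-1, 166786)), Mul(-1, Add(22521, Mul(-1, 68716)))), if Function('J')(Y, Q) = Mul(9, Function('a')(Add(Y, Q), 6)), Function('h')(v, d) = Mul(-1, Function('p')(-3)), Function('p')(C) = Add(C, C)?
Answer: -120564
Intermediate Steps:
Function('p')(C) = Mul(2, C)
Function('h')(v, d) = 6 (Function('h')(v, d) = Mul(-1, Mul(2, -3)) = Mul(-1, -6) = 6)
Function('J')(Y, Q) = 27 (Function('J')(Y, Q) = Mul(9, 3) = 27)
Add(Add(Function('J')(287, Pow(Add(Function('h')(15, 16), -109), -1)), Mul(-1, 166786)), Mul(-1, Add(22521, Mul(-1, 68716)))) = Add(Add(27, Mul(-1, 166786)), Mul(-1, Add(22521, Mul(-1, 68716)))) = Add(Add(27, -166786), Mul(-1, Add(22521, -68716))) = Add(-166759, Mul(-1, -46195)) = Add(-166759, 46195) = -120564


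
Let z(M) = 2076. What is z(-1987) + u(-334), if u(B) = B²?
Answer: 113632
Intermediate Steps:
z(-1987) + u(-334) = 2076 + (-334)² = 2076 + 111556 = 113632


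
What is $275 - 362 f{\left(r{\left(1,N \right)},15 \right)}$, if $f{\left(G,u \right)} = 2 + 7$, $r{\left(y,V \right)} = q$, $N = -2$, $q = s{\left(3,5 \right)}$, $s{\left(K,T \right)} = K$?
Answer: $-2983$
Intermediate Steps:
$q = 3$
$r{\left(y,V \right)} = 3$
$f{\left(G,u \right)} = 9$
$275 - 362 f{\left(r{\left(1,N \right)},15 \right)} = 275 - 3258 = -2983$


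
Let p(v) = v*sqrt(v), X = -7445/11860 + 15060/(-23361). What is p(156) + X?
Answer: -23502283/18470764 + 312*sqrt(39) ≈ 1947.2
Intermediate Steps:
X = -23502283/18470764 (X = -7445*1/11860 + 15060*(-1/23361) = -1489/2372 - 5020/7787 = -23502283/18470764 ≈ -1.2724)
p(v) = v**(3/2)
p(156) + X = 156**(3/2) - 23502283/18470764 = 312*sqrt(39) - 23502283/18470764 = -23502283/18470764 + 312*sqrt(39)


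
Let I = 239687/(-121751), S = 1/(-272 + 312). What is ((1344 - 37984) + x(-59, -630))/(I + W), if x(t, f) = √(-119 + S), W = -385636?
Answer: 637279520/6707401189 - 17393*I*√47590/134148023780 ≈ 0.095011 - 2.8284e-5*I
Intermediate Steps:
S = 1/40 ≈ 0.025000
I = -34241/17393 (I = 239687*(-1/121751) = -34241/17393 ≈ -1.9687)
x(t, f) = I*√47590/20 (x(t, f) = √(-119 + 1/40) = √(-4759/40) = I*√47590/20)
((1344 - 37984) + x(-59, -630))/(I + W) = ((1344 - 37984) + I*√47590/20)/(-34241/17393 - 385636) = (-36640 + I*√47590/20)/(-6707401189/17393) = (-36640 + I*√47590/20)*(-17393/6707401189) = 637279520/6707401189 - 17393*I*√47590/134148023780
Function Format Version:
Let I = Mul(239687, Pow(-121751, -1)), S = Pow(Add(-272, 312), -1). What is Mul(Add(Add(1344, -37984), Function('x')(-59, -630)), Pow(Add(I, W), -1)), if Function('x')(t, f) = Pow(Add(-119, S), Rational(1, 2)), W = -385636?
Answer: Add(Rational(637279520, 6707401189), Mul(Rational(-17393, 134148023780), I, Pow(47590, Rational(1, 2)))) ≈ Add(0.095011, Mul(-2.8284e-5, I))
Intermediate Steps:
S = Rational(1, 40) (S = Pow(40, -1) = Rational(1, 40) ≈ 0.025000)
I = Rational(-34241, 17393) (I = Mul(239687, Rational(-1, 121751)) = Rational(-34241, 17393) ≈ -1.9687)
Function('x')(t, f) = Mul(Rational(1, 20), I, Pow(47590, Rational(1, 2))) (Function('x')(t, f) = Pow(Add(-119, Rational(1, 40)), Rational(1, 2)) = Pow(Rational(-4759, 40), Rational(1, 2)) = Mul(Rational(1, 20), I, Pow(47590, Rational(1, 2))))
Mul(Add(Add(1344, -37984), Function('x')(-59, -630)), Pow(Add(I, W), -1)) = Mul(Add(Add(1344, -37984), Mul(Rational(1, 20), I, Pow(47590, Rational(1, 2)))), Pow(Add(Rational(-34241, 17393), -385636), -1)) = Mul(Add(-36640, Mul(Rational(1, 20), I, Pow(47590, Rational(1, 2)))), Pow(Rational(-6707401189, 17393), -1)) = Mul(Add(-36640, Mul(Rational(1, 20), I, Pow(47590, Rational(1, 2)))), Rational(-17393, 6707401189)) = Add(Rational(637279520, 6707401189), Mul(Rational(-17393, 134148023780), I, Pow(47590, Rational(1, 2))))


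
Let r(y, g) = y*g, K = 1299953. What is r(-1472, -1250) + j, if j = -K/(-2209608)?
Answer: 4065680019953/2209608 ≈ 1.8400e+6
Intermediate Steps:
j = 1299953/2209608 (j = -1299953/(-2209608) = -1299953*(-1)/2209608 = -1*(-1299953/2209608) = 1299953/2209608 ≈ 0.58832)
r(y, g) = g*y
r(-1472, -1250) + j = -1250*(-1472) + 1299953/2209608 = 1840000 + 1299953/2209608 = 4065680019953/2209608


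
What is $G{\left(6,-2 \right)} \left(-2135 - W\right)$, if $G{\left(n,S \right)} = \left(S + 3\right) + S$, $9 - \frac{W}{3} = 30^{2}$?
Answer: $-538$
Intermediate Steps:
$W = -2673$ ($W = 27 - 3 \cdot 30^{2} = 27 - 2700 = -2673$)
$G{\left(n,S \right)} = 3 + 2 S$ ($G{\left(n,S \right)} = \left(3 + S\right) + S = 3 + 2 S$)
$G{\left(6,-2 \right)} \left(-2135 - W\right) = \left(3 + 2 \left(-2\right)\right) \left(-2135 - -2673\right) = \left(3 - 4\right) \left(-2135 + 2673\right) = \left(-1\right) 538 = -538$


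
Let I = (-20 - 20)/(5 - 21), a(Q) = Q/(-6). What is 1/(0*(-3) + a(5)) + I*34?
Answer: 419/5 ≈ 83.800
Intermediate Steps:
a(Q) = -Q/6 (a(Q) = Q*(-1/6) = -Q/6)
I = 5/2 (I = -40/(-16) = -40*(-1/16) = 5/2 ≈ 2.5000)
1/(0*(-3) + a(5)) + I*34 = 1/(0*(-3) - 1/6*5) + (5/2)*34 = 1/(0 - 5/6) + 85 = 1/(-5/6) + 85 = -6/5 + 85 = 419/5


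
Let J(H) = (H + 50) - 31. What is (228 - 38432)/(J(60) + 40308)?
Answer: -38204/40387 ≈ -0.94595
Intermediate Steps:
J(H) = 19 + H (J(H) = (50 + H) - 31 = 19 + H)
(228 - 38432)/(J(60) + 40308) = (228 - 38432)/((19 + 60) + 40308) = -38204/(79 + 40308) = -38204/40387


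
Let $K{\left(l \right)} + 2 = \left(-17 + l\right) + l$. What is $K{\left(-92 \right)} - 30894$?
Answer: $-31097$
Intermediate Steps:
$K{\left(l \right)} = -19 + 2 l$ ($K{\left(l \right)} = -2 + \left(\left(-17 + l\right) + l\right) = -2 + \left(-17 + 2 l\right) = -19 + 2 l$)
$K{\left(-92 \right)} - 30894 = \left(-19 + 2 \left(-92\right)\right) - 30894 = \left(-19 - 184\right) - 30894 = -203 - 30894 = -31097$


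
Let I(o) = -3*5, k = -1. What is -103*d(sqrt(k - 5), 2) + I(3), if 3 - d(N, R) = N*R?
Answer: -324 + 206*I*sqrt(6) ≈ -324.0 + 504.59*I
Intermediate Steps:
I(o) = -15
d(N, R) = 3 - N*R
-103*d(sqrt(k - 5), 2) + I(3) = -103*(3 - 1*sqrt(-1 - 5)*2) - 15 = -103*(3 - 1*sqrt(-6)*2) - 15 = -103*(3 - 1*I*sqrt(6)*2) - 15 = -103*(3 - 2*I*sqrt(6)) - 15 = (-309 + 206*I*sqrt(6)) - 15 = -324 + 206*I*sqrt(6)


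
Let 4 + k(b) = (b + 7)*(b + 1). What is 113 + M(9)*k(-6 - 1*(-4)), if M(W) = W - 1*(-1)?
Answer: 23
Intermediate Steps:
M(W) = 1 + W (M(W) = W + 1 = 1 + W)
k(b) = -4 + (1 + b)*(7 + b) (k(b) = -4 + (b + 7)*(b + 1) = -4 + (7 + b)*(1 + b) = -4 + (1 + b)*(7 + b))
113 + M(9)*k(-6 - 1*(-4)) = 113 + (1 + 9)*(3 + (-6 - 1*(-4))**2 + 8*(-6 - 1*(-4))) = 113 + 10*(3 + (-6 + 4)**2 + 8*(-6 + 4)) = 113 + 10*(3 + (-2)**2 + 8*(-2)) = 113 + 10*(3 + 4 - 16) = 113 + 10*(-9) = 113 - 90 = 23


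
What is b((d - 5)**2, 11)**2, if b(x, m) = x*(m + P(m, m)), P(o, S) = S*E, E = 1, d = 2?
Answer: 39204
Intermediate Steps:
P(o, S) = S (P(o, S) = S*1 = S)
b(x, m) = 2*m*x (b(x, m) = x*(m + m) = x*(2*m) = 2*m*x)
b((d - 5)**2, 11)**2 = (2*11*(2 - 5)**2)**2 = (2*11*(-3)**2)**2 = (2*11*9)**2 = 198**2 = 39204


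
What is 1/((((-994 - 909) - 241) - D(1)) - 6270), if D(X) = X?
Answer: -1/8415 ≈ -0.00011884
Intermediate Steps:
1/((((-994 - 909) - 241) - D(1)) - 6270) = 1/((((-994 - 909) - 241) - 1*1) - 6270) = 1/(((-1903 - 241) - 1) - 6270) = 1/((-2144 - 1) - 6270) = 1/(-2145 - 6270) = 1/(-8415) = -1/8415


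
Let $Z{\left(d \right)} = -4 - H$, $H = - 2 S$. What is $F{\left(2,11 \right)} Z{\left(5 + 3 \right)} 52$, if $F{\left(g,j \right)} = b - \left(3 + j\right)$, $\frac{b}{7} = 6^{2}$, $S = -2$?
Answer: $-99008$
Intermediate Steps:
$b = 252$ ($b = 7 \cdot 6^{2} = 7 \cdot 36 = 252$)
$H = 4$ ($H = \left(-2\right) \left(-2\right) = 4$)
$Z{\left(d \right)} = -8$ ($Z{\left(d \right)} = -4 - 4 = -8$)
$F{\left(g,j \right)} = 249 - j$ ($F{\left(g,j \right)} = 252 - \left(3 + j\right) = 249 - j$)
$F{\left(2,11 \right)} Z{\left(5 + 3 \right)} 52 = \left(249 - 11\right) \left(-8\right) 52 = 238 \left(-8\right) 52 = \left(-1904\right) 52 = -99008$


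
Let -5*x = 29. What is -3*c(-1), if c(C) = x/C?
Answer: -87/5 ≈ -17.400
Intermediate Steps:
x = -29/5 (x = -⅕*29 = -29/5 ≈ -5.8000)
c(C) = -29/(5*C)
-3*c(-1) = -(-87)/(5*(-1)) = -(-87)*(-1)/5 = -3*29/5 = -87/5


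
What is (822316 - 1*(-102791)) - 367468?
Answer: 557639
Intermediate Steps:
(822316 - 1*(-102791)) - 367468 = (822316 + 102791) - 367468 = 925107 - 367468 = 557639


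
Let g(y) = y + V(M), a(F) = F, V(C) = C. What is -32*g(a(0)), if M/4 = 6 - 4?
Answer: -256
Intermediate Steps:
M = 8 (M = 4*(6 - 4) = 4*2 = 8)
g(y) = 8 + y (g(y) = y + 8 = 8 + y)
-32*g(a(0)) = -32*(8 + 0) = -32*8 = -256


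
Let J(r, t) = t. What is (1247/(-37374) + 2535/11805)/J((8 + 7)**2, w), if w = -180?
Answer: -5334817/5294400840 ≈ -0.0010076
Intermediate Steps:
(1247/(-37374) + 2535/11805)/J((8 + 7)**2, w) = (1247/(-37374) + 2535/11805)/(-180) = (1247*(-1/37374) + 2535*(1/11805))*(-1/180) = (-1247/37374 + 169/787)*(-1/180) = (5334817/29413338)*(-1/180) = -5334817/5294400840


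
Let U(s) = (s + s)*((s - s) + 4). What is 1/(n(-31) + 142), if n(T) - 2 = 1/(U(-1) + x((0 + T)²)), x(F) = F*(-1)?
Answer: 969/139535 ≈ 0.0069445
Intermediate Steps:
U(s) = 8*s (U(s) = (2*s)*(0 + 4) = (2*s)*4 = 8*s)
x(F) = -F
n(T) = 2 + 1/(-8 - T²) (n(T) = 2 + 1/(8*(-1) - (0 + T)²) = 2 + 1/(-8 - T²))
1/(n(-31) + 142) = 1/((15 + 2*(-31)²)/(8 + (-31)²) + 142) = 1/((15 + 2*961)/(8 + 961) + 142) = 1/((15 + 1922)/969 + 142) = 1/((1/969)*1937 + 142) = 1/(1937/969 + 142) = 1/(139535/969) = 969/139535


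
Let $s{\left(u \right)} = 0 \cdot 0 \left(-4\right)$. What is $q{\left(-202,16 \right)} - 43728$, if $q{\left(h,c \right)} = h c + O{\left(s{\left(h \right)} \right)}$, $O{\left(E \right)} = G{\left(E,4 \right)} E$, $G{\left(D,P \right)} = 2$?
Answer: $-46960$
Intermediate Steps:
$s{\left(u \right)} = 0$ ($s{\left(u \right)} = 0 \left(-4\right) = 0$)
$O{\left(E \right)} = 2 E$
$q{\left(h,c \right)} = c h$ ($q{\left(h,c \right)} = h c + 2 \cdot 0 = c h + 0 = c h$)
$q{\left(-202,16 \right)} - 43728 = 16 \left(-202\right) - 43728 = -3232 - 43728 = -46960$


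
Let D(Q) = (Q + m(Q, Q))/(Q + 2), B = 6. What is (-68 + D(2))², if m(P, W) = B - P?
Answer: 17689/4 ≈ 4422.3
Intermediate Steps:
m(P, W) = 6 - P
D(Q) = 6/(2 + Q) (D(Q) = (Q + (6 - Q))/(Q + 2) = 6/(2 + Q))
(-68 + D(2))² = (-68 + 6/(2 + 2))² = (-68 + 6/4)² = (-68 + 6*(¼))² = (-68 + 3/2)² = (-133/2)² = 17689/4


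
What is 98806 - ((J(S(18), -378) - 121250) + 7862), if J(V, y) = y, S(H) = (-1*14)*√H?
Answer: 212572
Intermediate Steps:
S(H) = -14*√H
98806 - ((J(S(18), -378) - 121250) + 7862) = 98806 - ((-378 - 121250) + 7862) = 98806 - (-121628 + 7862) = 98806 - 1*(-113766) = 98806 + 113766 = 212572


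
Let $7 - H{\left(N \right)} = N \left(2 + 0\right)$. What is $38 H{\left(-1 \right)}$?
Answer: $342$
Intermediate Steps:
$H{\left(N \right)} = 7 - 2 N$ ($H{\left(N \right)} = 7 - N \left(2 + 0\right) = 7 - N 2 = 7 - 2 N$)
$38 H{\left(-1 \right)} = 38 \left(7 - -2\right) = 38 \left(7 + 2\right) = 38 \cdot 9 = 342$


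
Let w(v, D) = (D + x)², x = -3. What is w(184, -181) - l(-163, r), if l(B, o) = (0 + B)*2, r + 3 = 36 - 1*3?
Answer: 34182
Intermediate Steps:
r = 30 (r = -3 + (36 - 1*3) = -3 + (36 - 3) = -3 + 33 = 30)
l(B, o) = 2*B (l(B, o) = B*2 = 2*B)
w(v, D) = (-3 + D)² (w(v, D) = (D - 3)² = (-3 + D)²)
w(184, -181) - l(-163, r) = (-3 - 181)² - 2*(-163) = (-184)² - 1*(-326) = 33856 + 326 = 34182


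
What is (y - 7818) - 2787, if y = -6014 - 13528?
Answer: -30147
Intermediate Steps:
y = -19542
(y - 7818) - 2787 = (-19542 - 7818) - 2787 = -27360 - 2787 = -30147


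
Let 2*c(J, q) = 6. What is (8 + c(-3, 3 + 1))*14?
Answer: 154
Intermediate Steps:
c(J, q) = 3 (c(J, q) = (1/2)*6 = 3)
(8 + c(-3, 3 + 1))*14 = (8 + 3)*14 = 11*14 = 154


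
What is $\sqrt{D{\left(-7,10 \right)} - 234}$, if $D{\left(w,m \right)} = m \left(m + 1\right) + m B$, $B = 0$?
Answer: $2 i \sqrt{31} \approx 11.136 i$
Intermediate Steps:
$D{\left(w,m \right)} = m \left(1 + m\right)$ ($D{\left(w,m \right)} = m \left(m + 1\right) + m 0 = m \left(1 + m\right) + 0 = m \left(1 + m\right)$)
$\sqrt{D{\left(-7,10 \right)} - 234} = \sqrt{10 \left(1 + 10\right) - 234} = \sqrt{10 \cdot 11 - 234} = \sqrt{110 - 234} = \sqrt{-124} = 2 i \sqrt{31}$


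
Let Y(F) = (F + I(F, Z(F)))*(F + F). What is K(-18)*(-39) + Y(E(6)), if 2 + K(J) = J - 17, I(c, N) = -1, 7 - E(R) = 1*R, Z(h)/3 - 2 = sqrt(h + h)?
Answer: 1443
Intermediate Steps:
Z(h) = 6 + 3*sqrt(2)*sqrt(h) (Z(h) = 6 + 3*sqrt(h + h) = 6 + 3*sqrt(2*h) = 6 + 3*(sqrt(2)*sqrt(h)) = 6 + 3*sqrt(2)*sqrt(h))
E(R) = 7 - R
K(J) = -19 + J (K(J) = -2 + (J - 17) = -2 + (-17 + J) = -19 + J)
Y(F) = 2*F*(-1 + F) (Y(F) = (F - 1)*(F + F) = (-1 + F)*(2*F) = 2*F*(-1 + F))
K(-18)*(-39) + Y(E(6)) = (-19 - 18)*(-39) + 2*(7 - 1*6)*(-1 + (7 - 1*6)) = -37*(-39) + 2*(7 - 6)*(-1 + (7 - 6)) = 1443 + 2*1*(-1 + 1) = 1443 + 2*1*0 = 1443 + 0 = 1443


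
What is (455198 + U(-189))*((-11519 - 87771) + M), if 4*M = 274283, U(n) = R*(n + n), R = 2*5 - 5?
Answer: -13925281779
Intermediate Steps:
R = 5 (R = 10 - 5 = 5)
U(n) = 10*n (U(n) = 5*(n + n) = 5*(2*n) = 10*n)
M = 274283/4 (M = (1/4)*274283 = 274283/4 ≈ 68571.)
(455198 + U(-189))*((-11519 - 87771) + M) = (455198 + 10*(-189))*((-11519 - 87771) + 274283/4) = (455198 - 1890)*(-99290 + 274283/4) = 453308*(-122877/4) = -13925281779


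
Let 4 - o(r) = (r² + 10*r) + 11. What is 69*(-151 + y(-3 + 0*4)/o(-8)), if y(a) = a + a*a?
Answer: -10373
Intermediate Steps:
y(a) = a + a²
o(r) = -7 - r² - 10*r (o(r) = 4 - ((r² + 10*r) + 11) = 4 - (11 + r² + 10*r) = 4 + (-11 - r² - 10*r) = -7 - r² - 10*r)
69*(-151 + y(-3 + 0*4)/o(-8)) = 69*(-151 + ((-3 + 0*4)*(1 + (-3 + 0*4)))/(-7 - 1*(-8)² - 10*(-8))) = 69*(-151 + ((-3 + 0)*(1 + (-3 + 0)))/(-7 - 1*64 + 80)) = 69*(-151 + (-3*(1 - 3))/(-7 - 64 + 80)) = 69*(-151 - 3*(-2)/9) = 69*(-151 + 6*(⅑)) = 69*(-151 + ⅔) = 69*(-451/3) = -10373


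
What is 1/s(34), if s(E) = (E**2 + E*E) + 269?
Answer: 1/2581 ≈ 0.00038745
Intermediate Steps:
s(E) = 269 + 2*E**2 (s(E) = (E**2 + E**2) + 269 = 2*E**2 + 269 = 269 + 2*E**2)
1/s(34) = 1/(269 + 2*34**2) = 1/(269 + 2*1156) = 1/(269 + 2312) = 1/2581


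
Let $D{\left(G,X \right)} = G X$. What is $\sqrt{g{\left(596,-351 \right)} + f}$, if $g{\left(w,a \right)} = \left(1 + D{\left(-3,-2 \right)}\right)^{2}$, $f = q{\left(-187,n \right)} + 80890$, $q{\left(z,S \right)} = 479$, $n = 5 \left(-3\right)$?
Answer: $\sqrt{81418} \approx 285.34$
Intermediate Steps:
$n = -15$
$f = 81369$ ($f = 479 + 80890 = 81369$)
$g{\left(w,a \right)} = 49$ ($g{\left(w,a \right)} = \left(1 - -6\right)^{2} = \left(1 + 6\right)^{2} = 7^{2} = 49$)
$\sqrt{g{\left(596,-351 \right)} + f} = \sqrt{49 + 81369} = \sqrt{81418}$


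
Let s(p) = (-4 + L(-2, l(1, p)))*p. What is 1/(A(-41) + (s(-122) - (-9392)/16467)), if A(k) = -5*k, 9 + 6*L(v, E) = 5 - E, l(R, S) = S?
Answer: -5489/9362933 ≈ -0.00058625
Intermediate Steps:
L(v, E) = -⅔ - E/6 (L(v, E) = -3/2 + (5 - E)/6 = -3/2 + (⅚ - E/6) = -⅔ - E/6)
s(p) = p*(-14/3 - p/6) (s(p) = (-4 + (-⅔ - p/6))*p = (-14/3 - p/6)*p = p*(-14/3 - p/6))
1/(A(-41) + (s(-122) - (-9392)/16467)) = 1/(-5*(-41) + (-⅙*(-122)*(28 - 122) - (-9392)/16467)) = 1/(205 + (-⅙*(-122)*(-94) - (-9392)/16467)) = 1/(205 + (-5734/3 - 1*(-9392/16467))) = 1/(205 + (-5734/3 + 9392/16467)) = 1/(205 - 10488178/5489) = 1/(-9362933/5489) = -5489/9362933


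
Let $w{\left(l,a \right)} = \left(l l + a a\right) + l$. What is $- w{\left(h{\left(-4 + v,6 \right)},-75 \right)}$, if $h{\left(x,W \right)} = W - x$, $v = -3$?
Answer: $-5807$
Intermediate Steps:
$w{\left(l,a \right)} = l + a^{2} + l^{2}$ ($w{\left(l,a \right)} = \left(l^{2} + a^{2}\right) + l = \left(a^{2} + l^{2}\right) + l = l + a^{2} + l^{2}$)
$- w{\left(h{\left(-4 + v,6 \right)},-75 \right)} = - (\left(6 - \left(-4 - 3\right)\right) + \left(-75\right)^{2} + \left(6 - \left(-4 - 3\right)\right)^{2}) = - (\left(6 - -7\right) + 5625 + \left(6 - -7\right)^{2}) = - (\left(6 + 7\right) + 5625 + \left(6 + 7\right)^{2}) = - (13 + 5625 + 13^{2}) = - (13 + 5625 + 169) = \left(-1\right) 5807 = -5807$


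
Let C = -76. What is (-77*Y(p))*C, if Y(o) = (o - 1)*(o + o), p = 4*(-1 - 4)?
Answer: 4915680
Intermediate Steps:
p = -20 (p = 4*(-5) = -20)
Y(o) = 2*o*(-1 + o) (Y(o) = (-1 + o)*(2*o) = 2*o*(-1 + o))
(-77*Y(p))*C = -154*(-20)*(-1 - 20)*(-76) = -154*(-20)*(-21)*(-76) = -77*840*(-76) = -64680*(-76) = 4915680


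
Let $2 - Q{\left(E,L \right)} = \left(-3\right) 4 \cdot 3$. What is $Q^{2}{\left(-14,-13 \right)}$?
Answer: $1444$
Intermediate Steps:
$Q{\left(E,L \right)} = 38$ ($Q{\left(E,L \right)} = 2 - \left(-3\right) 4 \cdot 3 = 2 - \left(-12\right) 3 = 2 - -36 = 2 + 36 = 38$)
$Q^{2}{\left(-14,-13 \right)} = 38^{2} = 1444$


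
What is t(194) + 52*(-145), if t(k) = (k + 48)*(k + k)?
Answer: 86356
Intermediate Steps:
t(k) = 2*k*(48 + k) (t(k) = (48 + k)*(2*k) = 2*k*(48 + k))
t(194) + 52*(-145) = 2*194*(48 + 194) + 52*(-145) = 2*194*242 - 7540 = 93896 - 7540 = 86356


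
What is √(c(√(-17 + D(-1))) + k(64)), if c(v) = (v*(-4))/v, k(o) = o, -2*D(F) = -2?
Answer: 2*√15 ≈ 7.7460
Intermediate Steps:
D(F) = 1 (D(F) = -½*(-2) = 1)
c(v) = -4 (c(v) = (-4*v)/v = -4)
√(c(√(-17 + D(-1))) + k(64)) = √(-4 + 64) = √60 = 2*√15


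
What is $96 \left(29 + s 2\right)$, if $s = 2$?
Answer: $3168$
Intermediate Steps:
$96 \left(29 + s 2\right) = 96 \left(29 + 2 \cdot 2\right) = 96 \left(29 + 4\right) = 96 \cdot 33 = 3168$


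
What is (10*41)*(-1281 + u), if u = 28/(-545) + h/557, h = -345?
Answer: -31903771652/60713 ≈ -5.2549e+5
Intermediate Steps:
u = -203621/303565 (u = 28/(-545) - 345/557 = 28*(-1/545) - 345*1/557 = -28/545 - 345/557 = -203621/303565 ≈ -0.67077)
(10*41)*(-1281 + u) = (10*41)*(-1281 - 203621/303565) = 410*(-389070386/303565) = -31903771652/60713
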